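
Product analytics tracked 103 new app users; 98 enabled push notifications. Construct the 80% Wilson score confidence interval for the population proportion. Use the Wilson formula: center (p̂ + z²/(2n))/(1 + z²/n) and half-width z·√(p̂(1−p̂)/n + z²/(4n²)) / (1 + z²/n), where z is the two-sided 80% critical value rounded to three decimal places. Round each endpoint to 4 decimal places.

(0.9165, 0.9722)

p̂ = 98/103 = 0.95146; z = 1.282, so z² = 1.643524.
Denominator 1 + z²/n = 1 + 1.643524/103 = 1.015957.
Adjusted center: (0.95146 + z²/(2n))/1.015957 = 0.94437.
Radicand: p̂(1−p̂)/n + z²/(4n²) = 0.000448419 + 0.000038729 = 0.000487148.
Half-width = z·√(radicand)/denom = 1.282·0.022071/1.015957 = 0.02785.
Interval: 0.94437 ± 0.02785 → (0.9165, 0.9722).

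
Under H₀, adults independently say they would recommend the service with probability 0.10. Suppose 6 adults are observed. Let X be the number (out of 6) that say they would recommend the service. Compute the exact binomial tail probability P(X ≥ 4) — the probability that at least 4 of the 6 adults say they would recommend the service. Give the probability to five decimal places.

P = 0.00127

X ~ Binomial(n=6, p=0.10).
P(X ≥ 4) = C(6,4)·0.10^4·0.90^2 + C(6,5)·0.10^5·0.90^1 + C(6,6)·0.10^6·0.90^0.
= 0.001215 + 0.000054 + 0.000001 = 0.00127.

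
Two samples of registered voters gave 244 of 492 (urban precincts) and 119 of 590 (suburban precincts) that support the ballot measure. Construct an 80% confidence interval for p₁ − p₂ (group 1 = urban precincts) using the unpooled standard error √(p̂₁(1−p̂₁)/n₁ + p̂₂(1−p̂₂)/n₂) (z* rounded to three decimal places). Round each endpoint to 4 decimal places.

p̂₁ = 244/492 = 0.49593, p̂₂ = 119/590 = 0.20169; p̂₁ − p̂₂ = 0.29424.
SE = √(0.000508096 + 0.000272905) = √0.000781001 = 0.027946.
For 80% confidence, z* = 1.282. Margin = 1.282·0.027946 = 0.03583.
So the interval runs from 0.2584 to 0.3301.

(0.2584, 0.3301)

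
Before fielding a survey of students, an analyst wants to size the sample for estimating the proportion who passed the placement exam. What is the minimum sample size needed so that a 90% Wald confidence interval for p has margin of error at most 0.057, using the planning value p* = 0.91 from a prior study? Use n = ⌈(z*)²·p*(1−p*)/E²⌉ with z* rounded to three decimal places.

n = 69

The 90% critical value is z* = 1.645.
p*(1−p*) = 0.91·0.09 = 0.0819.
(z*)²·p*(1−p*)/E² = 2.706025·0.0819/0.003249 = 68.213.
⌈68.213⌉ = 69.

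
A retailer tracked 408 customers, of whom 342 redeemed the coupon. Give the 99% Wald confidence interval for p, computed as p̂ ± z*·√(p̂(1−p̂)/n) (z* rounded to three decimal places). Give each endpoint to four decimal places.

(0.7913, 0.8852)

The sample proportion is 342/408 = 0.83824.
SE = √(p̂(1−p̂)/n) = √(0.135597/408) = 0.018230.
z* = 2.576 at the 99% level.
Margin of error: 2.576 × 0.018230 = 0.04696.
Interval: 0.83824 ± 0.04696 → (0.7913, 0.8852).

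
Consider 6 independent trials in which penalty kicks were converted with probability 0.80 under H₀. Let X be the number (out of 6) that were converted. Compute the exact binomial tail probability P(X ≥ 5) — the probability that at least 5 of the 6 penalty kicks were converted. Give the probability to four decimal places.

X is binomial with n = 6 and p = 0.80.
P(X ≥ 5) = C(6,5)·0.80^5·0.20^1 + C(6,6)·0.80^6·0.20^0.
= 0.393216 + 0.262144 = 0.6554.

P = 0.6554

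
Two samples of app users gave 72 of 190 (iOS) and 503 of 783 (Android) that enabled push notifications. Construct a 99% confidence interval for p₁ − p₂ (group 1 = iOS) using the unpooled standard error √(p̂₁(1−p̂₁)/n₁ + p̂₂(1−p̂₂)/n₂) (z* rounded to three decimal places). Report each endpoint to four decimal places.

(-0.3643, -0.1626)

p̂₁ = 72/190 = 0.37895, p̂₂ = 503/783 = 0.64240; p̂₁ − p̂₂ = -0.26345.
SE = √(0.001238665 + 0.000293387) = √0.001532052 = 0.039141.
z* = 2.576 at the 99% level. Margin = 2.576·0.039141 = 0.10083.
Interval: -0.26345 ± 0.10083 → (-0.3643, -0.1626).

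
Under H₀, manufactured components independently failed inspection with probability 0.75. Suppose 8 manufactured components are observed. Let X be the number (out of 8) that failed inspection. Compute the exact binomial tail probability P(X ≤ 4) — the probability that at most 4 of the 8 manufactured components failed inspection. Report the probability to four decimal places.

X ~ Binomial(n=8, p=0.75).
P(X ≤ 4) = Σ_{j=0}^{4} C(8,j)·0.75^j·0.25^{8−j}.
= 0.000015 + 0.000366 + 0.003845 + 0.023071 + 0.086517 = 0.1138.

P = 0.1138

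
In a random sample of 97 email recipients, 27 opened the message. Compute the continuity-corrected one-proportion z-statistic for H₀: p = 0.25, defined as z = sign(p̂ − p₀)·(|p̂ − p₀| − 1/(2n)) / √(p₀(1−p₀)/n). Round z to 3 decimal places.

z = 0.528

The sample proportion is 27/97 = 0.27835. p̂ − p₀ = 0.028351.
1/(2n) = 0.005155.
Corrected numerator: |0.028351| − 0.005155 = 0.023196.
Null standard error: √(0.25·0.75/97) = √0.001932990 = 0.043966.
z = (+)0.023196/0.043966 = 0.528.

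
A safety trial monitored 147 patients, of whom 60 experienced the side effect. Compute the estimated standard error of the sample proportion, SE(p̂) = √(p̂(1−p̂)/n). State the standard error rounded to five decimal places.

p̂ = 60/147 = 0.40816.
p̂(1−p̂) = 0.241565.
SE = √(0.241565/147) = √0.001643299 = 0.04054.

SE = 0.04054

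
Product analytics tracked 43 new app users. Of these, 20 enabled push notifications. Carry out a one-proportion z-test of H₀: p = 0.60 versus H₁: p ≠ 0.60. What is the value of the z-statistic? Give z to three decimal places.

p̂ = 20/43 = 0.46512.
Null standard error: √(0.60·0.40/43) = √0.005581395 = 0.074709.
z = (p̂ − p₀)/SE = (0.46512 − 0.60)/0.074709 = -1.805.

z = -1.805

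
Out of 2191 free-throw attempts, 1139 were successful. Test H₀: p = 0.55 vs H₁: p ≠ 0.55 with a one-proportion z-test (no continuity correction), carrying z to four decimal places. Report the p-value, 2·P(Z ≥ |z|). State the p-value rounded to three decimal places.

Sample proportion p̂ = 1139/2191 = 0.51985.
Under H₀, SE = √(p₀(1−p₀)/n) = √(0.55·0.45/2191) = √0.000112962 = 0.010628.
z = (p̂ − p₀)/SE = (1139/2191 − 0.55)/0.010628 ≈ -2.8364.
From the standard normal, 2·P(Z ≥ |z|) = 0.005.

p-value = 0.005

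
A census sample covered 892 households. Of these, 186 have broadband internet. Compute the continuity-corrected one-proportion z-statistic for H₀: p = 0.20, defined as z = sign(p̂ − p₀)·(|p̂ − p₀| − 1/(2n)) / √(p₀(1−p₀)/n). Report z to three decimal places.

z = 0.594

p̂ = 186/892 = 0.20852. p̂ − p₀ = 0.008520.
Continuity correction 1/(2n) = 1/1784 = 0.000561.
Corrected numerator: |0.008520| − 0.000561 = 0.007959.
SE₀ = √(0.20·0.80/892) = 0.013393.
z = +0.007959/0.013393 = 0.594.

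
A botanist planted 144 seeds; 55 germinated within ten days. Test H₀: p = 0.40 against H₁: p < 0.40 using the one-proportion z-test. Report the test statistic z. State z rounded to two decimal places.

Sample proportion p̂ = 55/144 = 0.38194.
Null standard error: √(0.40·0.60/144) = √0.001666667 = 0.040825.
z = (0.38194 − 0.40)/0.040825 = -0.01806/0.040825 = -0.44.

z = -0.44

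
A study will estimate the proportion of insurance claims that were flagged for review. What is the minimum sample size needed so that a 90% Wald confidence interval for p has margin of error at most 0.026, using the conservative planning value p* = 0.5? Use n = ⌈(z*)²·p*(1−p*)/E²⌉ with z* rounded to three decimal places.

n = 1001

For 90% confidence, z* = 1.645.
p*(1−p*) = 0.50·0.50 = 0.2500.
Required n before rounding: 2.706025 × 0.2500 / 0.026² = 1000.749.
⌈1000.749⌉ = 1001.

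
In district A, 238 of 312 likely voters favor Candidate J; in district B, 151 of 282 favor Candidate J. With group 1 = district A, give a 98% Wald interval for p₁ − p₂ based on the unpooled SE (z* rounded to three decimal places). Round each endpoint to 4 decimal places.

p̂₁ = 238/312 = 0.76282, p̂₂ = 151/282 = 0.53546; p̂₁ − p̂₂ = 0.22736.
SE = √(0.000579889 + 0.000882066) = √0.001461955 = 0.038236.
z* = 2.326 at the 98% level. Margin of error = 0.08894.
CI: 0.22736 ± 0.08894 = (0.1384, 0.3163).

(0.1384, 0.3163)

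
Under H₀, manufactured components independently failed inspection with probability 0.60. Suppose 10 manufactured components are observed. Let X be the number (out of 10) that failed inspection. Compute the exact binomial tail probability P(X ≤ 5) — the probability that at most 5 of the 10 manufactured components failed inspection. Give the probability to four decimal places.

X ~ Binomial(n=10, p=0.60).
P(X ≤ 5) = Σ_{j=0}^{5} C(10,j)·0.60^j·0.40^{10−j}.
= 0.000105 + 0.001573 + 0.010617 + 0.042467 + 0.111477 + 0.200658 = 0.3669.

P = 0.3669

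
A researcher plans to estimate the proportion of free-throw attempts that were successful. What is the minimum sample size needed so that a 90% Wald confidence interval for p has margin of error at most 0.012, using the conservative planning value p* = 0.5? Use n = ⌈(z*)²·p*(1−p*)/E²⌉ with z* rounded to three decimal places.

n = 4698

z* = 1.645 at the 90% level.
p*(1−p*) = 0.50·0.50 = 0.2500.
(z*)²·p*(1−p*)/E² = 2.706025·0.2500/0.000144 = 4697.960.
Rounding up, n = 4698.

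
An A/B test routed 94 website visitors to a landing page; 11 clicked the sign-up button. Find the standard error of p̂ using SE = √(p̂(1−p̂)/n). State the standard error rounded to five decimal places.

The sample proportion is 11/94 = 0.11702.
p̂(1−p̂) = 0.11702·0.88298 = 0.103326.
Dividing by n and taking the root: √0.001099213 = 0.03315.

SE = 0.03315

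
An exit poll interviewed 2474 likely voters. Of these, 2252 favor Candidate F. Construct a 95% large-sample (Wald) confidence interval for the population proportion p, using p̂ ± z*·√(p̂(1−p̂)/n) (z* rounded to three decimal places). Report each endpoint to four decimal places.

Sample proportion p̂ = 2252/2474 = 0.91027.
SE(p̂) = √(0.91027·0.08973/2474) = 0.005746.
For 95% confidence, z* = 1.960.
Margin = 1.960·0.005746 = 0.01126.
So the interval runs from 0.8990 to 0.9215.

(0.8990, 0.9215)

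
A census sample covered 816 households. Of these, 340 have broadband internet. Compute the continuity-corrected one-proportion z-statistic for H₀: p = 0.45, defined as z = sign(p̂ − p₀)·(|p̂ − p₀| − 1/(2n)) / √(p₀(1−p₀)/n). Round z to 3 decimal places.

Sample proportion p̂ = 340/816 = 0.41667. p̂ − p₀ = -0.033333.
1/(2n) = 0.000613.
Corrected numerator: |-0.033333| − 0.000613 = 0.032720.
Under H₀, SE = √(p₀(1−p₀)/n) = √(0.45·0.55/816) = √0.000303309 = 0.017416.
z = −0.032720/0.017416 = -1.879.

z = -1.879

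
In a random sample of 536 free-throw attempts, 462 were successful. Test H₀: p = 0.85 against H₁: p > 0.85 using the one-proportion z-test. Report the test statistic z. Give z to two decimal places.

p̂ = 462/536 = 0.86194.
SE₀ = √(0.85·0.15/536) = 0.015423.
z = (p̂ − p₀)/SE = (0.86194 − 0.85)/0.015423 = 0.77.

z = 0.77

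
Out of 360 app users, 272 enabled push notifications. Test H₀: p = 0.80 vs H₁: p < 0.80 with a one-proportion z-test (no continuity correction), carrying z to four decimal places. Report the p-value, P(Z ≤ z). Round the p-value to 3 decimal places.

The sample proportion is 272/360 = 0.75556.
SE₀ = √(0.80·0.20/360) = 0.021082.
Test statistic (full precision, shown to 4 dp): z = (272/360 − 0.80)/SE₀ ≈ -2.1082.
p-value = P(Z ≤ z) with z = -2.1082 → 0.018.

p-value = 0.018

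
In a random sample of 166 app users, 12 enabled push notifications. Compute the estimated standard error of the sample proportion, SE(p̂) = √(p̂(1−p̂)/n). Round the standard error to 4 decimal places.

The sample proportion is 12/166 = 0.07229.
p̂(1−p̂) = 0.07229·0.92771 = 0.067064.
SE = √(0.067064/166) = √0.000404000 = 0.0201.

SE = 0.0201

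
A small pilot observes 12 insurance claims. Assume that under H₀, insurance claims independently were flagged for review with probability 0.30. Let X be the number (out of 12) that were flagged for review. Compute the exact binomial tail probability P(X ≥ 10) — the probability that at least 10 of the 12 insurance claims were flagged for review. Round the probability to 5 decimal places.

X ~ Binomial(n=12, p=0.30).
P(X ≥ 10) = C(12,10)·0.30^10·0.70^2 + C(12,11)·0.30^11·0.70^1 + C(12,12)·0.30^12·0.70^0.
= 0.000191 + 0.000015 + 0.000001 = 0.00021.

P = 0.00021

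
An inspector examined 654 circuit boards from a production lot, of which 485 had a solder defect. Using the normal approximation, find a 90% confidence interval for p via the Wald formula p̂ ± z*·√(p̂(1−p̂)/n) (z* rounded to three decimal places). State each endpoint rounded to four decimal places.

(0.7134, 0.7697)

The sample proportion is 485/654 = 0.74159.
Standard error of p̂: √(0.191634/654) = √0.000293019 = 0.017118.
The 90% critical value is z* = 1.645.
Margin = 1.645·0.017118 = 0.02816.
So the interval runs from 0.7134 to 0.7697.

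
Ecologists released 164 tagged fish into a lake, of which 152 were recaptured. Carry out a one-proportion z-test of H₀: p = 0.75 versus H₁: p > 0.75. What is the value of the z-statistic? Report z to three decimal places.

z = 5.230

The sample proportion is 152/164 = 0.92683.
Null standard error: √(0.75·0.25/164) = √0.001143293 = 0.033813.
z = (0.92683 − 0.75)/0.033813 = 0.17683/0.033813 = 5.230.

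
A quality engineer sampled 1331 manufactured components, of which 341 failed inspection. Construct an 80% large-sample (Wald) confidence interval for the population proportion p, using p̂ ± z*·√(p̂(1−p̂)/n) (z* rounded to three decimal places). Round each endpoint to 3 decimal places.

(0.241, 0.272)

Sample proportion p̂ = 341/1331 = 0.25620.
Standard error of p̂: √(0.190561/1331) = √0.000143171 = 0.011965.
z* = 1.282 at the 80% level.
Margin of error: 1.282 × 0.011965 = 0.01534.
So the interval runs from 0.241 to 0.272.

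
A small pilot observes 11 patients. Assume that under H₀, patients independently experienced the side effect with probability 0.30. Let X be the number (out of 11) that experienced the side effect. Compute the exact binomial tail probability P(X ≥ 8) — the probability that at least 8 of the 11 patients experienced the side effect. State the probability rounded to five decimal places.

P = 0.00429

X ~ Binomial(n=11, p=0.30).
P(X ≥ 8) = C(11,8)·0.30^8·0.70^3 + C(11,9)·0.30^9·0.70^2 + C(11,10)·0.30^10·0.70^1 + C(11,11)·0.30^11·0.70^0.
= 0.003713 + 0.000530 + 0.000045 + 0.000002 = 0.00429.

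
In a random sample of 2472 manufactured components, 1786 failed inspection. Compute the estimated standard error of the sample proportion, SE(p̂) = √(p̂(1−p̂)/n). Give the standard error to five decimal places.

The sample proportion is 1786/2472 = 0.72249.
p̂(1−p̂) = 0.200498.
SE = √(0.200498/2472) = 0.00901.

SE = 0.00901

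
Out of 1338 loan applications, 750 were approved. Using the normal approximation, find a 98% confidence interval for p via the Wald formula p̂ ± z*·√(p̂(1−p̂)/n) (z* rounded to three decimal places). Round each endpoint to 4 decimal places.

With x = 750 successes in n = 1338, p̂ = 0.56054.
Standard error of p̂: √(0.246335/1338) = √0.000184107 = 0.013569.
For 98% confidence, z* = 2.326.
Margin of error: 2.326 × 0.013569 = 0.03156.
CI: 0.56054 ± 0.03156 = (0.5290, 0.5921).

(0.5290, 0.5921)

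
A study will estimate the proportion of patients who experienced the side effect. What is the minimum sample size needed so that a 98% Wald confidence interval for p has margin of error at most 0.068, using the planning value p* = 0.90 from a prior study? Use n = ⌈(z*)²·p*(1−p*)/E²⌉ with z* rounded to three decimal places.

n = 106

The 98% critical value is z* = 2.326.
p*(1−p*) = 0.0900.
Required n before rounding: 5.410276 × 0.0900 / 0.068² = 105.304.
⌈105.304⌉ = 106.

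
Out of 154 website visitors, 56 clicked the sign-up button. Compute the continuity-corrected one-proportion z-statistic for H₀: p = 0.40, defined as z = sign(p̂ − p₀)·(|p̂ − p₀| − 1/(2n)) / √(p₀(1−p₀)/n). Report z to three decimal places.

With x = 56 successes in n = 154, p̂ = 0.36364. p̂ − p₀ = -0.036364.
1/(2n) = 0.003247.
Corrected numerator: |-0.036364| − 0.003247 = 0.033117.
SE₀ = √(0.40·0.60/154) = 0.039477.
z = (−)0.033117/0.039477 = -0.839.

z = -0.839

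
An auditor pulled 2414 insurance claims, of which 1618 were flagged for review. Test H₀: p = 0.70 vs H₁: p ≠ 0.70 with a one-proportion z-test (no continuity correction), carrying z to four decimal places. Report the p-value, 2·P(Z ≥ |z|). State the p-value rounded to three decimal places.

The sample proportion is 1618/2414 = 0.67026.
Null standard error: √(0.70·0.30/2414) = √0.000086993 = 0.009327.
Test statistic (full precision, shown to 4 dp): z = (1618/2414 − 0.70)/SE₀ ≈ -3.1889.
p-value = 2·P(Z ≥ |z|) with z = -3.1889 → 0.001.

p-value = 0.001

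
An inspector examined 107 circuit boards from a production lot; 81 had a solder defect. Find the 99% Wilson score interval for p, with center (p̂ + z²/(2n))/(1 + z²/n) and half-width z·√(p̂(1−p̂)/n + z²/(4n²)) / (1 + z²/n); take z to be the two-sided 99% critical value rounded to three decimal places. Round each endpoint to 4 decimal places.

Here p̂ = 81/107 = 0.75701 and z = 2.576 (z² = 6.635776).
1 + z²/n = 1.062017.
Center = (0.75701 + 0.031008)/1.062017 = 0.74200.
Radicand: p̂(1−p̂)/n + z²/(4n²) = 0.001719123 + 0.000144899 = 0.001864022.
Half-width = 2.576·√0.001864022/1.062017 = 0.10472.
CI: 0.74200 ± 0.10472 = (0.6373, 0.8467).

(0.6373, 0.8467)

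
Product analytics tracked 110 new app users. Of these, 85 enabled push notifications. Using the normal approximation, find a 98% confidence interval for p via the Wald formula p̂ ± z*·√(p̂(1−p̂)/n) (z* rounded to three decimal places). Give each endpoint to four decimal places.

p̂ = 85/110 = 0.77273.
Standard error of p̂: √(0.175620/110) = √0.001596544 = 0.039957.
z* = 2.326 at the 98% level.
Margin = 2.326·0.039957 = 0.09294.
So the interval runs from 0.6798 to 0.8657.

(0.6798, 0.8657)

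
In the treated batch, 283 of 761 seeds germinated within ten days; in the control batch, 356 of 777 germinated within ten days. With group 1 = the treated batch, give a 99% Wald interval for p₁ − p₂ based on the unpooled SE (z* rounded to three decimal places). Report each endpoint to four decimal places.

(-0.1508, -0.0218)

p̂₁ = 283/761 = 0.37188, p̂₂ = 356/777 = 0.45817; p̂₁ − p̂₂ = -0.08629.
SE = √(0.000306945 + 0.000319499) = √0.000626444 = 0.025029.
For 99% confidence, z* = 2.576. Margin = 2.576·0.025029 = 0.06447.
So the interval runs from -0.1508 to -0.0218.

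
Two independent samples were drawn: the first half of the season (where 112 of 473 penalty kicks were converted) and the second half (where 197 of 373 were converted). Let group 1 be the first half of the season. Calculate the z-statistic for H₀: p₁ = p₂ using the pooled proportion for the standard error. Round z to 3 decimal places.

Sample proportions: p̂₁ = 112/473 = 0.23679 and p̂₂ = 197/373 = 0.52815.
Pooled p̂ = (112+197)/(473+373) = 309/846 = 0.36525.
SE = √[p̂(1−p̂)(1/n₁+1/n₂)] = √[0.36525·0.63475·(1/473+1/373)] ≈ 0.033342.
z = (p̂₁ − p̂₂)/SE = (0.23679 − 0.52815)/0.033342 = -0.29136/0.033342 = -8.739.

z = -8.739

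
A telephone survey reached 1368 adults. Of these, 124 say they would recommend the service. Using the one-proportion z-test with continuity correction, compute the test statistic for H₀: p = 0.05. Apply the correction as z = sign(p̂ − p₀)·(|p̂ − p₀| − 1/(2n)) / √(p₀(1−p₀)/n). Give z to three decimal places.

p̂ = 124/1368 = 0.09064. p̂ − p₀ = 0.040643.
1/(2n) = 0.000365.
Corrected numerator: |0.040643| − 0.000365 = 0.040278.
SE₀ = √(0.05·0.95/1368) = 0.005893.
z = (+)0.040278/0.005893 = 6.835.

z = 6.835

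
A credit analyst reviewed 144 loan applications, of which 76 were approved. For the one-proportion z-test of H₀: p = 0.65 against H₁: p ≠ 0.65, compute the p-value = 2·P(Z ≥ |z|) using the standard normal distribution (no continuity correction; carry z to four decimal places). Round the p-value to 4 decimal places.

p-value = 0.0021

Sample proportion p̂ = 76/144 = 0.52778.
Null standard error: √(0.65·0.35/144) = √0.001579861 = 0.039747.
Test statistic (full precision, shown to 4 dp): z = (76/144 − 0.65)/SE₀ ≈ -3.0750.
p-value = 2·P(Z ≥ |z|) with z = -3.0750 → 0.0021.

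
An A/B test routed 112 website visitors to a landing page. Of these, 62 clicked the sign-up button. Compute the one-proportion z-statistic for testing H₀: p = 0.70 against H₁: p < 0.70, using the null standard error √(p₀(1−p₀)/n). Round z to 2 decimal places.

z = -3.38

Sample proportion p̂ = 62/112 = 0.55357.
SE₀ = √(0.70·0.30/112) = 0.043301.
z = (0.55357 − 0.70)/0.043301 = -0.14643/0.043301 = -3.38.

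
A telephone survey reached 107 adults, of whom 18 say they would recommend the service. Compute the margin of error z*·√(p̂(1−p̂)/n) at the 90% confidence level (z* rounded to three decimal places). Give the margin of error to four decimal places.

Sample proportion p̂ = 18/107 = 0.16822.
SE = √(p̂(1−p̂)/n) = √(0.139925/107) = 0.036162.
The 90% critical value is z* = 1.645.
So ME = 0.0595.

ME = 0.0595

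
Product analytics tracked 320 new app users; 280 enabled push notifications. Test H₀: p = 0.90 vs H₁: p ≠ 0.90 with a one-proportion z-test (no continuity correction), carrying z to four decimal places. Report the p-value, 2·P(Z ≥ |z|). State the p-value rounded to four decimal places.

With x = 280 successes in n = 320, p̂ = 0.87500.
SE₀ = √(0.90·0.10/320) = 0.016771.
Test statistic (full precision, shown to 4 dp): z = (280/320 − 0.90)/SE₀ ≈ -1.4907.
From the standard normal, 2·P(Z ≥ |z|) = 0.1360.

p-value = 0.1360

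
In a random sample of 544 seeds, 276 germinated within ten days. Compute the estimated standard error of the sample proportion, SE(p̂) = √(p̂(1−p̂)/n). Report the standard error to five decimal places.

SE = 0.02144

p̂ = 276/544 = 0.50735.
p̂(1−p̂) = 0.50735·0.49265 = 0.249946.
Dividing by n and taking the root: √0.000459460 = 0.02144.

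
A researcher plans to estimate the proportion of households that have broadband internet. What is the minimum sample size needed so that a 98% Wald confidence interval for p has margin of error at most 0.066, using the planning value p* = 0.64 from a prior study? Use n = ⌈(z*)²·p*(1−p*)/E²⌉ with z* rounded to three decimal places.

n = 287

For 98% confidence, z* = 2.326.
p*(1−p*) = 0.64·0.36 = 0.2304.
Required n before rounding: 5.410276 × 0.2304 / 0.066² = 286.163.
Rounding up, n = 287.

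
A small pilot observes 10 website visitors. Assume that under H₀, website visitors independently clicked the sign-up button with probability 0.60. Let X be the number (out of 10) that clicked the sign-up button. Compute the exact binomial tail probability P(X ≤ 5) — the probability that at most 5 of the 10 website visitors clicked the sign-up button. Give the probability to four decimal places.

X is binomial with n = 10 and p = 0.60.
P(X ≤ 5) = Σ_{j=0}^{5} C(10,j)·0.60^j·0.40^{10−j}.
= 0.000105 + 0.001573 + 0.010617 + 0.042467 + 0.111477 + 0.200658 = 0.3669.

P = 0.3669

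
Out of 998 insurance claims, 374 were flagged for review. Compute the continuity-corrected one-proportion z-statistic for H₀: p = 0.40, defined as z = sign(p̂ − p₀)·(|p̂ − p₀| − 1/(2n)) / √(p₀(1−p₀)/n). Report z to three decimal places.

z = -1.596

Sample proportion p̂ = 374/998 = 0.37475. p̂ − p₀ = -0.025251.
Continuity correction 1/(2n) = 1/1996 = 0.000501.
Corrected numerator: |-0.025251| − 0.000501 = 0.024750.
Under H₀, SE = √(p₀(1−p₀)/n) = √(0.40·0.60/998) = √0.000240481 = 0.015507.
z = (−)0.024750/0.015507 = -1.596.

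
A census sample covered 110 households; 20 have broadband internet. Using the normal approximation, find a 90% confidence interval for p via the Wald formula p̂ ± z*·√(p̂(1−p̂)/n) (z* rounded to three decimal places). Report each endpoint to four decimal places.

p̂ = 20/110 = 0.18182.
Standard error of p̂: √(0.148760/110) = √0.001352367 = 0.036775.
The 90% critical value is z* = 1.645.
Margin = 1.645·0.036775 = 0.06049.
So the interval runs from 0.1213 to 0.2423.

(0.1213, 0.2423)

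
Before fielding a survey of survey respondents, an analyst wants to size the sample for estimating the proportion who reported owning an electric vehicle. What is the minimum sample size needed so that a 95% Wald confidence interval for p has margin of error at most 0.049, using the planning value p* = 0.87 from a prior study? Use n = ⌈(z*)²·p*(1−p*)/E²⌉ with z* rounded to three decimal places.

n = 181

z* = 1.960 at the 95% level.
p*(1−p*) = 0.87·0.13 = 0.1131.
Required n before rounding: 3.841600 × 0.1131 / 0.049² = 180.960.
Rounding up, n = 181.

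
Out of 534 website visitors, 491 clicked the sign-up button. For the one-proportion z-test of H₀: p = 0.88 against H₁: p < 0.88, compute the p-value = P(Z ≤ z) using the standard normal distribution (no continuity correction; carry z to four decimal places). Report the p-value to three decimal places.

With x = 491 successes in n = 534, p̂ = 0.91948.
Under H₀, SE = √(p₀(1−p₀)/n) = √(0.88·0.12/534) = √0.000197753 = 0.014062.
z = (p̂ − p₀)/SE = (491/534 − 0.88)/0.014062 ≈ 2.8072.
p-value = P(Z ≤ z) with z = 2.8072 → 0.998.

p-value = 0.998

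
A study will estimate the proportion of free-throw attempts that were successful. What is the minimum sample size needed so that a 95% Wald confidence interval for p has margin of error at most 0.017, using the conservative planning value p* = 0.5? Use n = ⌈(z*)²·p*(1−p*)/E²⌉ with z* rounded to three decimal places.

n = 3324

For 95% confidence, z* = 1.960.
p*(1−p*) = 0.50·0.50 = 0.2500.
Required n before rounding: 3.841600 × 0.2500 / 0.017² = 3323.183.
⌈3323.183⌉ = 3324.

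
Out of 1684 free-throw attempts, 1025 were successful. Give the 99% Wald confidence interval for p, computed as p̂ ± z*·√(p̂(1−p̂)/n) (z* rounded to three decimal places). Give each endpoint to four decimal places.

(0.5780, 0.6393)

p̂ = 1025/1684 = 0.60867.
SE(p̂) = √(0.60867·0.39133/1684) = 0.011893.
The 99% critical value is z* = 2.576.
Margin of error: 2.576 × 0.011893 = 0.03064.
CI: 0.60867 ± 0.03064 = (0.5780, 0.6393).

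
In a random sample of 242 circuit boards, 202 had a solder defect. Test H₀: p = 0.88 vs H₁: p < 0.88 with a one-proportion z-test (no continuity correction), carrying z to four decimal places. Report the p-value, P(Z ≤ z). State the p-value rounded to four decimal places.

With x = 202 successes in n = 242, p̂ = 0.83471.
Null standard error: √(0.88·0.12/242) = √0.000436364 = 0.020889.
z = (p̂ − p₀)/SE = (202/242 − 0.88)/0.020889 ≈ -2.1681.
From the standard normal, P(Z ≤ z) = 0.0151.

p-value = 0.0151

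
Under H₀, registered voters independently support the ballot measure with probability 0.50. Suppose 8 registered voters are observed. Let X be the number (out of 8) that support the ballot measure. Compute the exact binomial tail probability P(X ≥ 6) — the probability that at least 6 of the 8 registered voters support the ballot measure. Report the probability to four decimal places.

X is binomial with n = 8 and p = 0.50.
P(X ≥ 6) = C(8,6)·0.50^6·0.50^2 + C(8,7)·0.50^7·0.50^1 + C(8,8)·0.50^8·0.50^0.
= 0.109375 + 0.031250 + 0.003906 = 0.1445.

P = 0.1445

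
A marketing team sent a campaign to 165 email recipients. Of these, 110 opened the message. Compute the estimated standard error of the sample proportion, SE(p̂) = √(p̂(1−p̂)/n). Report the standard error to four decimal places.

p̂ = 110/165 = 0.66667.
p̂(1−p̂) = 0.66667·0.33333 = 0.222221.
Dividing by n and taking the root: √0.001346794 = 0.0367.

SE = 0.0367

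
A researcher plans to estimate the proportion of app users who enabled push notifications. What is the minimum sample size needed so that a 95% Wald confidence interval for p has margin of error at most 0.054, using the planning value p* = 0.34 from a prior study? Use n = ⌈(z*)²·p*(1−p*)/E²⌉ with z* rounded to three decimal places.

n = 296

The 95% critical value is z* = 1.960.
p*(1−p*) = 0.34·0.66 = 0.2244.
Required n before rounding: 3.841600 × 0.2244 / 0.054² = 295.629.
⌈295.629⌉ = 296.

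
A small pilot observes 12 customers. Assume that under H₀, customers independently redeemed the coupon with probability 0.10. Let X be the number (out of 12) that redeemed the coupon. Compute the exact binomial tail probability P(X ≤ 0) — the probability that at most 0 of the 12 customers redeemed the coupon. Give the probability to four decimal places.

X is binomial with n = 12 and p = 0.10.
P(X ≤ 0) = C(12,0)·0.10^0·0.90^12.
= 0.282430 = 0.2824.

P = 0.2824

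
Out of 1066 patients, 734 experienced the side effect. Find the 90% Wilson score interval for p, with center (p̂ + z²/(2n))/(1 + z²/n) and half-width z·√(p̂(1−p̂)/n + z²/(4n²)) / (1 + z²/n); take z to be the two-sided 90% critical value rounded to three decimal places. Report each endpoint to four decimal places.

p̂ = 734/1066 = 0.68856; z = 1.645, so z² = 2.706025.
1 + z²/n = 1.002538.
Center = (0.68856 + 0.001269)/1.002538 = 0.68808.
Radicand: p̂(1−p̂)/n + z²/(4n²) = 0.000201170 + 0.000000595 = 0.000201765.
Half-width = z·√(radicand)/denom = 1.645·0.014204/1.002538 = 0.02331.
So the interval runs from 0.6648 to 0.7114.

(0.6648, 0.7114)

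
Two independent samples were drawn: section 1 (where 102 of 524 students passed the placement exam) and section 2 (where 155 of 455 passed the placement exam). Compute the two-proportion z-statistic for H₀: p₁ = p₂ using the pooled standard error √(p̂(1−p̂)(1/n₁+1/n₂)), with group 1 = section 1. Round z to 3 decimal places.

z = -5.178

p̂₁ = 102/524 = 0.19466, p̂₂ = 155/455 = 0.34066.
Pooled p̂ = (102+155)/(524+455) = 257/979 = 0.26251.
SE = √[p̂(1−p̂)(1/n₁+1/n₂)] = √[0.26251·0.73749·(1/524+1/455)] ≈ 0.028195.
z = (p̂₁ − p̂₂)/SE = (0.19466 − 0.34066)/0.028195 = -0.14600/0.028195 = -5.178.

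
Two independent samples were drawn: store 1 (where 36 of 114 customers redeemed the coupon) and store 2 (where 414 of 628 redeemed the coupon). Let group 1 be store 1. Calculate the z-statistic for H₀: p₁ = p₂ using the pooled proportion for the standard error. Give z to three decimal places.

z = -6.906

Sample proportions: p̂₁ = 36/114 = 0.31579 and p̂₂ = 414/628 = 0.65924.
Pooling: p̂ = 450/742 = 0.60647.
SE = √[p̂(1−p̂)(1/n₁+1/n₂)] = √[0.60647·0.39353·(1/114+1/628)] ≈ 0.049735.
z = (p̂₁ − p̂₂)/SE = (0.31579 − 0.65924)/0.049735 = -0.34345/0.049735 = -6.906.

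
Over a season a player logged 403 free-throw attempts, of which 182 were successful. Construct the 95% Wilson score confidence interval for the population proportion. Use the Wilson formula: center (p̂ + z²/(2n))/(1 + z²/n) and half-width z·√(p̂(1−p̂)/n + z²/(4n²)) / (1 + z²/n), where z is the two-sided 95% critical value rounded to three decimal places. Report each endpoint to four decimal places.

(0.4037, 0.5004)

p̂ = 182/403 = 0.45161; z = 1.960, so z² = 3.841600.
1 + z²/n = 1.009533.
Center = (0.45161 + 0.004766)/1.009533 = 0.45207.
Radicand: p̂(1−p̂)/n + z²/(4n²) = 0.000614538 + 0.000005913 = 0.000620451.
Half-width = z·√(radicand)/denom = 1.960·0.024909/1.009533 = 0.04836.
Interval: 0.45207 ± 0.04836 → (0.4037, 0.5004).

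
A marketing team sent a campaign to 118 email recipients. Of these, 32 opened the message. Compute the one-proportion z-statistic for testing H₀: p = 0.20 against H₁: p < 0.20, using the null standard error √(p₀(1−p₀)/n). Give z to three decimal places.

z = 1.933

p̂ = 32/118 = 0.27119.
SE₀ = √(0.20·0.80/118) = 0.036823.
Test statistic: z = 0.07119/0.036823 = 1.933.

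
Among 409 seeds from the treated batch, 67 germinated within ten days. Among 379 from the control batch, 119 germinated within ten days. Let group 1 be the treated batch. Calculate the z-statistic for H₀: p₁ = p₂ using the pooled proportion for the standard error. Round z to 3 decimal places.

Sample proportions: p̂₁ = 67/409 = 0.16381 and p̂₂ = 119/379 = 0.31398.
Pooling: p̂ = 186/788 = 0.23604.
SE = √[p̂(1−p̂)(1/n₁+1/n₂)] = √[0.23604·0.76396·(1/409+1/379)] ≈ 0.030277.
z = (p̂₁ − p̂₂)/SE = (0.16381 − 0.31398)/0.030277 = -0.15017/0.030277 = -4.960.

z = -4.960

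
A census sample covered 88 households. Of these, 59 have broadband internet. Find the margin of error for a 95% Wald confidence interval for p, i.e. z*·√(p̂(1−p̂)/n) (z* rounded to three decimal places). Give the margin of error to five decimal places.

p̂ = 59/88 = 0.67045.
SE(p̂) = √(0.67045·0.32955/88) = 0.050107.
For 95% confidence, z* = 1.960.
Margin of error = z*·SE = 1.960 × 0.050107 = 0.09821.

ME = 0.09821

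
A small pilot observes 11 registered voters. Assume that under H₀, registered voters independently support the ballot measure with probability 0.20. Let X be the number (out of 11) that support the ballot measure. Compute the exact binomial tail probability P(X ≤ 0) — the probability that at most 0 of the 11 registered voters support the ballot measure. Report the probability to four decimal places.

P = 0.0859

X is binomial with n = 11 and p = 0.20.
P(X ≤ 0) = C(11,0)·0.20^0·0.80^11.
= 0.085899 = 0.0859.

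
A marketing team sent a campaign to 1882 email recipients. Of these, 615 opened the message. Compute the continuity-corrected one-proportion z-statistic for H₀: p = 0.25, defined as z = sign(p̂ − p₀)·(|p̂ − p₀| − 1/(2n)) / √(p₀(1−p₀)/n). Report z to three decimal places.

With x = 615 successes in n = 1882, p̂ = 0.32678. p̂ − p₀ = 0.076780.
1/(2n) = 0.000266.
Corrected numerator: |0.076780| − 0.000266 = 0.076514.
Null standard error: √(0.25·0.75/1882) = √0.000099628 = 0.009981.
z = +0.076514/0.009981 = 7.666.

z = 7.666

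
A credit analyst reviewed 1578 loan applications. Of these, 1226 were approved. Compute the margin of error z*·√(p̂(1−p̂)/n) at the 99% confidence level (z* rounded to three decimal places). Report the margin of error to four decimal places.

The sample proportion is 1226/1578 = 0.77693.
SE(p̂) = √(0.77693·0.22307/1578) = 0.010480.
The 99% critical value is z* = 2.576.
Margin of error = z*·SE = 2.576 × 0.010480 = 0.0270.

ME = 0.0270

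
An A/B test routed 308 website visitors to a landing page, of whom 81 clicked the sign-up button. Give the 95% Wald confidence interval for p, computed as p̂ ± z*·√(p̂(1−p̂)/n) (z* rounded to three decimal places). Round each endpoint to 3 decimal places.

p̂ = 81/308 = 0.26299.
SE(p̂) = √(0.26299·0.73701/308) = 0.025086.
z* = 1.960 at the 95% level.
Margin of error: 1.960 × 0.025086 = 0.04917.
Interval: 0.26299 ± 0.04917 → (0.214, 0.312).

(0.214, 0.312)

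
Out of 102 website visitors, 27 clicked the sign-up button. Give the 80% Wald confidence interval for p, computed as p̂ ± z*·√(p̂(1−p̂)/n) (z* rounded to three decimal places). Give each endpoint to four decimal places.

(0.2087, 0.3207)

The sample proportion is 27/102 = 0.26471.
SE = √(p̂(1−p̂)/n) = √(0.194637/102) = 0.043683.
The 80% critical value is z* = 1.282.
Margin of error: 1.282 × 0.043683 = 0.05600.
So the interval runs from 0.2087 to 0.3207.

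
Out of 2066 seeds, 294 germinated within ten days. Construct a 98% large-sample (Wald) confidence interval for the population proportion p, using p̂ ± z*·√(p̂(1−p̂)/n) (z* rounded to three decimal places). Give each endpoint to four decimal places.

(0.1244, 0.1602)

p̂ = 294/2066 = 0.14230.
SE(p̂) = √(0.14230·0.85770/2066) = 0.007686.
z* = 2.326 at the 98% level.
Margin of error: 2.326 × 0.007686 = 0.01788.
CI: 0.14230 ± 0.01788 = (0.1244, 0.1602).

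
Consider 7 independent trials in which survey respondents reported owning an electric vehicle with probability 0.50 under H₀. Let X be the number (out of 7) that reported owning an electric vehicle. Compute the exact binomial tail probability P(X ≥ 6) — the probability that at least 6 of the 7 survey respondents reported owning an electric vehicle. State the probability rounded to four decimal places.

X is binomial with n = 7 and p = 0.50.
P(X ≥ 6) = C(7,6)·0.50^6·0.50^1 + C(7,7)·0.50^7·0.50^0.
= 0.054688 + 0.007812 = 0.0625.

P = 0.0625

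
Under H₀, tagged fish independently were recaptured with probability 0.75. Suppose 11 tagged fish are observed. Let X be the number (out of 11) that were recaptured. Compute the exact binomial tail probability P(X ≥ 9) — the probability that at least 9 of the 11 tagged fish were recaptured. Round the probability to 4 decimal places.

X is binomial with n = 11 and p = 0.75.
P(X ≥ 9) = C(11,9)·0.75^9·0.25^2 + C(11,10)·0.75^10·0.25^1 + C(11,11)·0.75^11·0.25^0.
= 0.258104 + 0.154862 + 0.042235 = 0.4552.

P = 0.4552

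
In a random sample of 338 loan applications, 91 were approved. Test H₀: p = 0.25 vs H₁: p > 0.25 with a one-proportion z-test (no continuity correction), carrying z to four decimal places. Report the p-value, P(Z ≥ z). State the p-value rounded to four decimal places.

p̂ = 91/338 = 0.26923.
Under H₀, SE = √(p₀(1−p₀)/n) = √(0.25·0.75/338) = √0.000554734 = 0.023553.
z = (p̂ − p₀)/SE = (91/338 − 0.25)/0.023553 ≈ 0.8165.
p-value = P(Z ≥ z) with z = 0.8165 → 0.2071.

p-value = 0.2071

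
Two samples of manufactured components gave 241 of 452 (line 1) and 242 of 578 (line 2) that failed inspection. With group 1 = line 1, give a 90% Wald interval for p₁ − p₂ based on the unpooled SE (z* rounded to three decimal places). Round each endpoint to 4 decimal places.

p̂₁ = 0.53319, p̂₂ = 0.41869, so the observed difference is 0.11450.
Unpooled SE = √(p̂₁(1−p̂₁)/n₁ + p̂₂(1−p̂₂)/n₂) = √(0.000550661 + 0.000421086) = 0.031173.
z* = 1.645 at the 90% level. Margin = 1.645·0.031173 = 0.05128.
CI: 0.11450 ± 0.05128 = (0.0632, 0.1658).

(0.0632, 0.1658)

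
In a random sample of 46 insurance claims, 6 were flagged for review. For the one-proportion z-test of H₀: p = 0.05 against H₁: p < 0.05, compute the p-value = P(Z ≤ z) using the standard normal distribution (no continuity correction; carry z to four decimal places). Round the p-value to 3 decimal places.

Sample proportion p̂ = 6/46 = 0.13043.
Under H₀, SE = √(p₀(1−p₀)/n) = √(0.05·0.95/46) = √0.001032609 = 0.032134.
z = (p̂ − p₀)/SE = (6/46 − 0.05)/0.032134 ≈ 2.5031.
From the standard normal, P(Z ≤ z) = 0.994.

p-value = 0.994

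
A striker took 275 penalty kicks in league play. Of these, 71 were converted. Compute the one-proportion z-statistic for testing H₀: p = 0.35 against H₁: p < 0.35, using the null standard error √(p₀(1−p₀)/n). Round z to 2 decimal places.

z = -3.19

Sample proportion p̂ = 71/275 = 0.25818.
Under H₀, SE = √(p₀(1−p₀)/n) = √(0.35·0.65/275) = √0.000827273 = 0.028762.
z = (0.25818 − 0.35)/0.028762 = -0.09182/0.028762 = -3.19.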